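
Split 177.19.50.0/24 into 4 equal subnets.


New prefix = 24 + 2 = 26
Each subnet has 64 addresses
  177.19.50.0/26
  177.19.50.64/26
  177.19.50.128/26
  177.19.50.192/26
Subnets: 177.19.50.0/26, 177.19.50.64/26, 177.19.50.128/26, 177.19.50.192/26


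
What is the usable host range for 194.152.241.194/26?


Network: 194.152.241.192
Broadcast: 194.152.241.255
First usable = network + 1
Last usable = broadcast - 1
Range: 194.152.241.193 to 194.152.241.254


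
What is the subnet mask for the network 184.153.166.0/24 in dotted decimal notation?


/24 means 24 network bits, 8 host bits
Binary: 11111111111111111111111100000000
Mask: 255.255.255.0


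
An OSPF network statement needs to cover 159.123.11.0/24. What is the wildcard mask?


Subnet mask: 255.255.255.0
Wildcard = 255.255.255.255 - subnet mask
255 - 255 = 0
255 - 255 = 0
255 - 255 = 0
255 - 0 = 255
Wildcard: 0.0.0.255


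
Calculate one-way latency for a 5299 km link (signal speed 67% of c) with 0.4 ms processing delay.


Speed = 0.67 * 3e5 km/s = 201000 km/s
Propagation delay = 5299 / 201000 = 0.0264 s = 26.3632 ms
Processing delay = 0.4 ms
Total one-way latency = 26.7632 ms


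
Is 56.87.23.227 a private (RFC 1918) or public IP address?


RFC 1918 private ranges:
  10.0.0.0/8 (10.0.0.0 - 10.255.255.255)
  172.16.0.0/12 (172.16.0.0 - 172.31.255.255)
  192.168.0.0/16 (192.168.0.0 - 192.168.255.255)
Public (not in any RFC 1918 range)


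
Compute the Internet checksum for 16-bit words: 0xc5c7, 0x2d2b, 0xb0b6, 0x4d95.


Sum all words (with carry folding):
+ 0xc5c7 = 0xc5c7
+ 0x2d2b = 0xf2f2
+ 0xb0b6 = 0xa3a9
+ 0x4d95 = 0xf13e
One's complement: ~0xf13e
Checksum = 0x0ec1


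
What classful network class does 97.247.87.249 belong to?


First octet: 97
Binary: 01100001
0xxxxxxx -> Class A (1-126)
Class A, default mask 255.0.0.0 (/8)


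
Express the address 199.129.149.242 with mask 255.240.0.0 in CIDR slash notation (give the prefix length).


Binary: 11111111.11110000.00000000.00000000
Count leading 1s
Prefix: /12


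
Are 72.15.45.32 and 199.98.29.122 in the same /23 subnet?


Mask: 255.255.254.0
72.15.45.32 AND mask = 72.15.44.0
199.98.29.122 AND mask = 199.98.28.0
No, different subnets (72.15.44.0 vs 199.98.28.0)


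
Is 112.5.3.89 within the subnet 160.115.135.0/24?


Subnet network: 160.115.135.0
Test IP AND mask: 112.5.3.0
No, 112.5.3.89 is not in 160.115.135.0/24


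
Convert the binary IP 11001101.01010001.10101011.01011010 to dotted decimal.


11001101 = 205
01010001 = 81
10101011 = 171
01011010 = 90
IP: 205.81.171.90


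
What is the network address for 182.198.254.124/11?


IP:   10110110.11000110.11111110.01111100
Mask: 11111111.11100000.00000000.00000000
AND operation:
Net:  10110110.11000000.00000000.00000000
Network: 182.192.0.0/11


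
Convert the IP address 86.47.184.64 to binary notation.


86 = 01010110
47 = 00101111
184 = 10111000
64 = 01000000
Binary: 01010110.00101111.10111000.01000000


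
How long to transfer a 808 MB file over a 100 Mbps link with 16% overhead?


Effective throughput = 100 * (1 - 16/100) = 84 Mbps
File size in Mb = 808 * 8 = 6464 Mb
Time = 6464 / 84
Time = 76.9524 seconds


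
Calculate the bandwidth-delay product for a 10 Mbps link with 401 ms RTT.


BDP = bandwidth * RTT
= 10 Mbps * 401 ms
= 10 * 1e6 * 401 / 1000 bits
= 4010000 bits
= 501250 bytes
= 489.502 KB
BDP = 4010000 bits (501250 bytes)


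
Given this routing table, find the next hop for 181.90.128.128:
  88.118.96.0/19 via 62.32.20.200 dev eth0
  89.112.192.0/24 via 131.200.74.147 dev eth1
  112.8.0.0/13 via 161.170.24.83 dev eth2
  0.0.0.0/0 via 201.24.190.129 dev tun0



Longest prefix match for 181.90.128.128:
  /19 88.118.96.0: no
  /24 89.112.192.0: no
  /13 112.8.0.0: no
  /0 0.0.0.0: MATCH
Selected: next-hop 201.24.190.129 via tun0 (matched /0)


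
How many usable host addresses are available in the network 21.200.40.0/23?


Host bits = 32 - 23 = 9
Total addresses = 2^9 = 512
Usable = total - 2 (network and broadcast)
Usable hosts: 510


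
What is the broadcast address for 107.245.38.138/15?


Network: 107.244.0.0/15
Host bits = 17
Set all host bits to 1:
Broadcast: 107.245.255.255


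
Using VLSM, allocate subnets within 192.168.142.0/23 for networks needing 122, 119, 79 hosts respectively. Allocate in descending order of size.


122 hosts -> /25 (126 usable): 192.168.142.0/25
119 hosts -> /25 (126 usable): 192.168.142.128/25
79 hosts -> /25 (126 usable): 192.168.143.0/25
Allocation: 192.168.142.0/25 (122 hosts, 126 usable); 192.168.142.128/25 (119 hosts, 126 usable); 192.168.143.0/25 (79 hosts, 126 usable)


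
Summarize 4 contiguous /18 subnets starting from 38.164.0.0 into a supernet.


Original prefix: /18
Number of subnets: 4 = 2^2
New prefix = 18 - 2 = 16
Supernet: 38.164.0.0/16


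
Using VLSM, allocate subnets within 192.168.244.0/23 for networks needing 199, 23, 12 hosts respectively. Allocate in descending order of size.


199 hosts -> /24 (254 usable): 192.168.244.0/24
23 hosts -> /27 (30 usable): 192.168.245.0/27
12 hosts -> /28 (14 usable): 192.168.245.32/28
Allocation: 192.168.244.0/24 (199 hosts, 254 usable); 192.168.245.0/27 (23 hosts, 30 usable); 192.168.245.32/28 (12 hosts, 14 usable)


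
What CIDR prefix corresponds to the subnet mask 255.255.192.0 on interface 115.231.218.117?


Binary: 11111111.11111111.11000000.00000000
Count leading 1s
Prefix: /18


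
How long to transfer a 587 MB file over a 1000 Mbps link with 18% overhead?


Effective throughput = 1000 * (1 - 18/100) = 820.0 Mbps
File size in Mb = 587 * 8 = 4696 Mb
Time = 4696 / 820.0
Time = 5.7268 seconds


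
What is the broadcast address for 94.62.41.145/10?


Network: 94.0.0.0/10
Host bits = 22
Set all host bits to 1:
Broadcast: 94.63.255.255


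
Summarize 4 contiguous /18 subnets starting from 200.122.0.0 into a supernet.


Original prefix: /18
Number of subnets: 4 = 2^2
New prefix = 18 - 2 = 16
Supernet: 200.122.0.0/16


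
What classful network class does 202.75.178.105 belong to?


First octet: 202
Binary: 11001010
110xxxxx -> Class C (192-223)
Class C, default mask 255.255.255.0 (/24)


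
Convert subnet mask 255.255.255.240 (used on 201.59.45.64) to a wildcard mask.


Subnet mask: 255.255.255.240
Wildcard = 255.255.255.255 - subnet mask
255 - 255 = 0
255 - 255 = 0
255 - 255 = 0
255 - 240 = 15
Wildcard: 0.0.0.15


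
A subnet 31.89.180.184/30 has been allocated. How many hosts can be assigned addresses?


Host bits = 32 - 30 = 2
Total addresses = 2^2 = 4
Usable = total - 2 (network and broadcast)
Usable hosts: 2


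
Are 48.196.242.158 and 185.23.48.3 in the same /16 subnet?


Mask: 255.255.0.0
48.196.242.158 AND mask = 48.196.0.0
185.23.48.3 AND mask = 185.23.0.0
No, different subnets (48.196.0.0 vs 185.23.0.0)


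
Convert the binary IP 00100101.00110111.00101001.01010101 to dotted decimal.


00100101 = 37
00110111 = 55
00101001 = 41
01010101 = 85
IP: 37.55.41.85


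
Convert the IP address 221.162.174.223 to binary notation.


221 = 11011101
162 = 10100010
174 = 10101110
223 = 11011111
Binary: 11011101.10100010.10101110.11011111


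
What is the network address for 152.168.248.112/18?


IP:   10011000.10101000.11111000.01110000
Mask: 11111111.11111111.11000000.00000000
AND operation:
Net:  10011000.10101000.11000000.00000000
Network: 152.168.192.0/18


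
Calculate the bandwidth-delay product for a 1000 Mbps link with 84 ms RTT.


BDP = bandwidth * RTT
= 1000 Mbps * 84 ms
= 1000 * 1e6 * 84 / 1000 bits
= 84000000 bits
= 10500000 bytes
= 10253.9062 KB
BDP = 84000000 bits (10500000 bytes)


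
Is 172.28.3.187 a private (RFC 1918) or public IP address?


RFC 1918 private ranges:
  10.0.0.0/8 (10.0.0.0 - 10.255.255.255)
  172.16.0.0/12 (172.16.0.0 - 172.31.255.255)
  192.168.0.0/16 (192.168.0.0 - 192.168.255.255)
Private (in 172.16.0.0/12)


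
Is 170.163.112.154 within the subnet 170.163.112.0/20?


Subnet network: 170.163.112.0
Test IP AND mask: 170.163.112.0
Yes, 170.163.112.154 is in 170.163.112.0/20


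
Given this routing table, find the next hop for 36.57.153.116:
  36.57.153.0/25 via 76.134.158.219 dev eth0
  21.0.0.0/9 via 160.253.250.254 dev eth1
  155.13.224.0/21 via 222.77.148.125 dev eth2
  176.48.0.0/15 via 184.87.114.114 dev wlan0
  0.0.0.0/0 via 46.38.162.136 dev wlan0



Longest prefix match for 36.57.153.116:
  /25 36.57.153.0: MATCH
  /9 21.0.0.0: no
  /21 155.13.224.0: no
  /15 176.48.0.0: no
  /0 0.0.0.0: MATCH
Selected: next-hop 76.134.158.219 via eth0 (matched /25)


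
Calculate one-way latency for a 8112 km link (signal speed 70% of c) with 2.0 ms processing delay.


Speed = 0.7 * 3e5 km/s = 210000 km/s
Propagation delay = 8112 / 210000 = 0.0386 s = 38.6286 ms
Processing delay = 2.0 ms
Total one-way latency = 40.6286 ms


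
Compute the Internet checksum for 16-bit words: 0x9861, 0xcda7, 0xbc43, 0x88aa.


Sum all words (with carry folding):
+ 0x9861 = 0x9861
+ 0xcda7 = 0x6609
+ 0xbc43 = 0x224d
+ 0x88aa = 0xaaf7
One's complement: ~0xaaf7
Checksum = 0x5508


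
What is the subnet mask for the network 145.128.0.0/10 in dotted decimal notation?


/10 means 10 network bits, 22 host bits
Binary: 11111111110000000000000000000000
Mask: 255.192.0.0


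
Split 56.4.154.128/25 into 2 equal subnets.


New prefix = 25 + 1 = 26
Each subnet has 64 addresses
  56.4.154.128/26
  56.4.154.192/26
Subnets: 56.4.154.128/26, 56.4.154.192/26


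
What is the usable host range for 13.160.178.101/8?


Network: 13.0.0.0
Broadcast: 13.255.255.255
First usable = network + 1
Last usable = broadcast - 1
Range: 13.0.0.1 to 13.255.255.254


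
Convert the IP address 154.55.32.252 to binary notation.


154 = 10011010
55 = 00110111
32 = 00100000
252 = 11111100
Binary: 10011010.00110111.00100000.11111100


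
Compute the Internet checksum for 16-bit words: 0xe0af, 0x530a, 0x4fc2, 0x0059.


Sum all words (with carry folding):
+ 0xe0af = 0xe0af
+ 0x530a = 0x33ba
+ 0x4fc2 = 0x837c
+ 0x0059 = 0x83d5
One's complement: ~0x83d5
Checksum = 0x7c2a


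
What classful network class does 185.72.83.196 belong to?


First octet: 185
Binary: 10111001
10xxxxxx -> Class B (128-191)
Class B, default mask 255.255.0.0 (/16)


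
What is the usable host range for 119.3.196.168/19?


Network: 119.3.192.0
Broadcast: 119.3.223.255
First usable = network + 1
Last usable = broadcast - 1
Range: 119.3.192.1 to 119.3.223.254


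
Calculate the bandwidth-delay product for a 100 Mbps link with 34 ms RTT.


BDP = bandwidth * RTT
= 100 Mbps * 34 ms
= 100 * 1e6 * 34 / 1000 bits
= 3400000 bits
= 425000 bytes
= 415.0391 KB
BDP = 3400000 bits (425000 bytes)


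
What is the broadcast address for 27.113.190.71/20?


Network: 27.113.176.0/20
Host bits = 12
Set all host bits to 1:
Broadcast: 27.113.191.255


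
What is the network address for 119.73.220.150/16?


IP:   01110111.01001001.11011100.10010110
Mask: 11111111.11111111.00000000.00000000
AND operation:
Net:  01110111.01001001.00000000.00000000
Network: 119.73.0.0/16


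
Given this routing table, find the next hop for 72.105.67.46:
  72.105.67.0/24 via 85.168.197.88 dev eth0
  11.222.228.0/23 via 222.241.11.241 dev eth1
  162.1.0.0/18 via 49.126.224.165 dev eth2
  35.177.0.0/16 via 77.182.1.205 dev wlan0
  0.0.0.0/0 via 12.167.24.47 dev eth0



Longest prefix match for 72.105.67.46:
  /24 72.105.67.0: MATCH
  /23 11.222.228.0: no
  /18 162.1.0.0: no
  /16 35.177.0.0: no
  /0 0.0.0.0: MATCH
Selected: next-hop 85.168.197.88 via eth0 (matched /24)


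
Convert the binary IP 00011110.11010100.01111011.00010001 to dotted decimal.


00011110 = 30
11010100 = 212
01111011 = 123
00010001 = 17
IP: 30.212.123.17


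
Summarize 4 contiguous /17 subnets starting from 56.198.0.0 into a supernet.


Original prefix: /17
Number of subnets: 4 = 2^2
New prefix = 17 - 2 = 15
Supernet: 56.198.0.0/15


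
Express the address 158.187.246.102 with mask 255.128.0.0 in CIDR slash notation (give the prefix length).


Binary: 11111111.10000000.00000000.00000000
Count leading 1s
Prefix: /9


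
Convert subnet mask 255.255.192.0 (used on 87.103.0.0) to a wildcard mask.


Subnet mask: 255.255.192.0
Wildcard = 255.255.255.255 - subnet mask
255 - 255 = 0
255 - 255 = 0
255 - 192 = 63
255 - 0 = 255
Wildcard: 0.0.63.255


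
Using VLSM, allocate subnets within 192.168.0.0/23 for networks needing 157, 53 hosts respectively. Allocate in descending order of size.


157 hosts -> /24 (254 usable): 192.168.0.0/24
53 hosts -> /26 (62 usable): 192.168.1.0/26
Allocation: 192.168.0.0/24 (157 hosts, 254 usable); 192.168.1.0/26 (53 hosts, 62 usable)


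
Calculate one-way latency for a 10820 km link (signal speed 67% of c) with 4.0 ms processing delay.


Speed = 0.67 * 3e5 km/s = 201000 km/s
Propagation delay = 10820 / 201000 = 0.0538 s = 53.8308 ms
Processing delay = 4.0 ms
Total one-way latency = 57.8308 ms


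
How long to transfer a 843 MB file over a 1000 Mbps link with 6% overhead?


Effective throughput = 1000 * (1 - 6/100) = 940 Mbps
File size in Mb = 843 * 8 = 6744 Mb
Time = 6744 / 940
Time = 7.1745 seconds


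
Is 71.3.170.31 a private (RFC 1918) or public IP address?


RFC 1918 private ranges:
  10.0.0.0/8 (10.0.0.0 - 10.255.255.255)
  172.16.0.0/12 (172.16.0.0 - 172.31.255.255)
  192.168.0.0/16 (192.168.0.0 - 192.168.255.255)
Public (not in any RFC 1918 range)


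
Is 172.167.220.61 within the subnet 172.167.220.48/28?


Subnet network: 172.167.220.48
Test IP AND mask: 172.167.220.48
Yes, 172.167.220.61 is in 172.167.220.48/28


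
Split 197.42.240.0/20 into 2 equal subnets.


New prefix = 20 + 1 = 21
Each subnet has 2048 addresses
  197.42.240.0/21
  197.42.248.0/21
Subnets: 197.42.240.0/21, 197.42.248.0/21


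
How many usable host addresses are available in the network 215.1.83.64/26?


Host bits = 32 - 26 = 6
Total addresses = 2^6 = 64
Usable = total - 2 (network and broadcast)
Usable hosts: 62


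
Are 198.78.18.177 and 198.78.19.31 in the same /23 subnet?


Mask: 255.255.254.0
198.78.18.177 AND mask = 198.78.18.0
198.78.19.31 AND mask = 198.78.18.0
Yes, same subnet (198.78.18.0)


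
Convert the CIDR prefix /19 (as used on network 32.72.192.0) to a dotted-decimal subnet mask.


/19 means 19 network bits, 13 host bits
Binary: 11111111111111111110000000000000
Mask: 255.255.224.0


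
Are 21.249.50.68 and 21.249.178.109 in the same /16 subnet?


Mask: 255.255.0.0
21.249.50.68 AND mask = 21.249.0.0
21.249.178.109 AND mask = 21.249.0.0
Yes, same subnet (21.249.0.0)


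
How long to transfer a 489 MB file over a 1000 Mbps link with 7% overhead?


Effective throughput = 1000 * (1 - 7/100) = 930.0 Mbps
File size in Mb = 489 * 8 = 3912 Mb
Time = 3912 / 930.0
Time = 4.2065 seconds


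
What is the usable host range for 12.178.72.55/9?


Network: 12.128.0.0
Broadcast: 12.255.255.255
First usable = network + 1
Last usable = broadcast - 1
Range: 12.128.0.1 to 12.255.255.254


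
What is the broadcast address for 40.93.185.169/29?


Network: 40.93.185.168/29
Host bits = 3
Set all host bits to 1:
Broadcast: 40.93.185.175


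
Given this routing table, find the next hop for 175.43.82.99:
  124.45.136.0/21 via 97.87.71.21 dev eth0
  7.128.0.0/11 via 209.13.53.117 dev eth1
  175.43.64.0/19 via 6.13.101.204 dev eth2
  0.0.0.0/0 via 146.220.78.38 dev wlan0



Longest prefix match for 175.43.82.99:
  /21 124.45.136.0: no
  /11 7.128.0.0: no
  /19 175.43.64.0: MATCH
  /0 0.0.0.0: MATCH
Selected: next-hop 6.13.101.204 via eth2 (matched /19)


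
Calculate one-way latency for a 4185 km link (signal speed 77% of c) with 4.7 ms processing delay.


Speed = 0.77 * 3e5 km/s = 231000 km/s
Propagation delay = 4185 / 231000 = 0.0181 s = 18.1169 ms
Processing delay = 4.7 ms
Total one-way latency = 22.8169 ms


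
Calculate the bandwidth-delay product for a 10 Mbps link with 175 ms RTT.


BDP = bandwidth * RTT
= 10 Mbps * 175 ms
= 10 * 1e6 * 175 / 1000 bits
= 1750000 bits
= 218750 bytes
= 213.623 KB
BDP = 1750000 bits (218750 bytes)


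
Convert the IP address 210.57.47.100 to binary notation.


210 = 11010010
57 = 00111001
47 = 00101111
100 = 01100100
Binary: 11010010.00111001.00101111.01100100


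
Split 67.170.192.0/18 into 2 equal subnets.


New prefix = 18 + 1 = 19
Each subnet has 8192 addresses
  67.170.192.0/19
  67.170.224.0/19
Subnets: 67.170.192.0/19, 67.170.224.0/19


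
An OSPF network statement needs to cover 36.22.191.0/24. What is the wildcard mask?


Subnet mask: 255.255.255.0
Wildcard = 255.255.255.255 - subnet mask
255 - 255 = 0
255 - 255 = 0
255 - 255 = 0
255 - 0 = 255
Wildcard: 0.0.0.255


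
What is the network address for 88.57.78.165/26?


IP:   01011000.00111001.01001110.10100101
Mask: 11111111.11111111.11111111.11000000
AND operation:
Net:  01011000.00111001.01001110.10000000
Network: 88.57.78.128/26


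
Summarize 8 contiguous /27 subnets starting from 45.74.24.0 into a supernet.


Original prefix: /27
Number of subnets: 8 = 2^3
New prefix = 27 - 3 = 24
Supernet: 45.74.24.0/24


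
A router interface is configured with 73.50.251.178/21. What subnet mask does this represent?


/21 means 21 network bits, 11 host bits
Binary: 11111111111111111111100000000000
Mask: 255.255.248.0


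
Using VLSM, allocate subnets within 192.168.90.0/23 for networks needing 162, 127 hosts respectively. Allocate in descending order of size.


162 hosts -> /24 (254 usable): 192.168.90.0/24
127 hosts -> /24 (254 usable): 192.168.91.0/24
Allocation: 192.168.90.0/24 (162 hosts, 254 usable); 192.168.91.0/24 (127 hosts, 254 usable)


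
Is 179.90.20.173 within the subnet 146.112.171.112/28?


Subnet network: 146.112.171.112
Test IP AND mask: 179.90.20.160
No, 179.90.20.173 is not in 146.112.171.112/28


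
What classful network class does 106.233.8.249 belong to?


First octet: 106
Binary: 01101010
0xxxxxxx -> Class A (1-126)
Class A, default mask 255.0.0.0 (/8)


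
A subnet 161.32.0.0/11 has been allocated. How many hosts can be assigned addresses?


Host bits = 32 - 11 = 21
Total addresses = 2^21 = 2097152
Usable = total - 2 (network and broadcast)
Usable hosts: 2097150


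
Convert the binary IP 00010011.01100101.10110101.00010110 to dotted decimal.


00010011 = 19
01100101 = 101
10110101 = 181
00010110 = 22
IP: 19.101.181.22


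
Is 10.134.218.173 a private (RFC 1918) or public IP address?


RFC 1918 private ranges:
  10.0.0.0/8 (10.0.0.0 - 10.255.255.255)
  172.16.0.0/12 (172.16.0.0 - 172.31.255.255)
  192.168.0.0/16 (192.168.0.0 - 192.168.255.255)
Private (in 10.0.0.0/8)


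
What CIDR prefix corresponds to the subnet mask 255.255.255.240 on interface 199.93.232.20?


Binary: 11111111.11111111.11111111.11110000
Count leading 1s
Prefix: /28


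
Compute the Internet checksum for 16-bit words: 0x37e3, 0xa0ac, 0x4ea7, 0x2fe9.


Sum all words (with carry folding):
+ 0x37e3 = 0x37e3
+ 0xa0ac = 0xd88f
+ 0x4ea7 = 0x2737
+ 0x2fe9 = 0x5720
One's complement: ~0x5720
Checksum = 0xa8df


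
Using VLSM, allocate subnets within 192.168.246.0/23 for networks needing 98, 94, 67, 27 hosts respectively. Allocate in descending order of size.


98 hosts -> /25 (126 usable): 192.168.246.0/25
94 hosts -> /25 (126 usable): 192.168.246.128/25
67 hosts -> /25 (126 usable): 192.168.247.0/25
27 hosts -> /27 (30 usable): 192.168.247.128/27
Allocation: 192.168.246.0/25 (98 hosts, 126 usable); 192.168.246.128/25 (94 hosts, 126 usable); 192.168.247.0/25 (67 hosts, 126 usable); 192.168.247.128/27 (27 hosts, 30 usable)


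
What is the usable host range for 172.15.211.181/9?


Network: 172.0.0.0
Broadcast: 172.127.255.255
First usable = network + 1
Last usable = broadcast - 1
Range: 172.0.0.1 to 172.127.255.254


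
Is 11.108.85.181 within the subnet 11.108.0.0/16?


Subnet network: 11.108.0.0
Test IP AND mask: 11.108.0.0
Yes, 11.108.85.181 is in 11.108.0.0/16


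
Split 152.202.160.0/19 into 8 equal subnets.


New prefix = 19 + 3 = 22
Each subnet has 1024 addresses
  152.202.160.0/22
  152.202.164.0/22
  152.202.168.0/22
  152.202.172.0/22
  152.202.176.0/22
  152.202.180.0/22
  152.202.184.0/22
  152.202.188.0/22
Subnets: 152.202.160.0/22, 152.202.164.0/22, 152.202.168.0/22, 152.202.172.0/22, 152.202.176.0/22, 152.202.180.0/22, 152.202.184.0/22, 152.202.188.0/22


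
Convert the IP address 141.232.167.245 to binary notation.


141 = 10001101
232 = 11101000
167 = 10100111
245 = 11110101
Binary: 10001101.11101000.10100111.11110101


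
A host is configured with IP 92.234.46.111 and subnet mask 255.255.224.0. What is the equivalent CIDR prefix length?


Binary: 11111111.11111111.11100000.00000000
Count leading 1s
Prefix: /19


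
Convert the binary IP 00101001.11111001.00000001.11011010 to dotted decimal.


00101001 = 41
11111001 = 249
00000001 = 1
11011010 = 218
IP: 41.249.1.218


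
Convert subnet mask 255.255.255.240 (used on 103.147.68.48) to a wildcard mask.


Subnet mask: 255.255.255.240
Wildcard = 255.255.255.255 - subnet mask
255 - 255 = 0
255 - 255 = 0
255 - 255 = 0
255 - 240 = 15
Wildcard: 0.0.0.15


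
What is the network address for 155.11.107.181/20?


IP:   10011011.00001011.01101011.10110101
Mask: 11111111.11111111.11110000.00000000
AND operation:
Net:  10011011.00001011.01100000.00000000
Network: 155.11.96.0/20


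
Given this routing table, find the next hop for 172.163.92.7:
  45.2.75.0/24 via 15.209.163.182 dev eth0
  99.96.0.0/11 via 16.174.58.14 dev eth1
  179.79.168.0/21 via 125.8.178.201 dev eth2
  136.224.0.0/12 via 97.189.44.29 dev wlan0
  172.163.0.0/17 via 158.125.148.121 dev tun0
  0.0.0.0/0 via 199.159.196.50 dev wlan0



Longest prefix match for 172.163.92.7:
  /24 45.2.75.0: no
  /11 99.96.0.0: no
  /21 179.79.168.0: no
  /12 136.224.0.0: no
  /17 172.163.0.0: MATCH
  /0 0.0.0.0: MATCH
Selected: next-hop 158.125.148.121 via tun0 (matched /17)


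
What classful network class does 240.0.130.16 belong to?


First octet: 240
Binary: 11110000
1111xxxx -> Class E (240-255)
Class E (reserved), default mask N/A


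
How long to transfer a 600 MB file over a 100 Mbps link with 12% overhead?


Effective throughput = 100 * (1 - 12/100) = 88 Mbps
File size in Mb = 600 * 8 = 4800 Mb
Time = 4800 / 88
Time = 54.5455 seconds


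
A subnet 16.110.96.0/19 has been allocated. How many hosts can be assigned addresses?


Host bits = 32 - 19 = 13
Total addresses = 2^13 = 8192
Usable = total - 2 (network and broadcast)
Usable hosts: 8190


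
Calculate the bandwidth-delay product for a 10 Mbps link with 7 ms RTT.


BDP = bandwidth * RTT
= 10 Mbps * 7 ms
= 10 * 1e6 * 7 / 1000 bits
= 70000 bits
= 8750 bytes
= 8.5449 KB
BDP = 70000 bits (8750 bytes)


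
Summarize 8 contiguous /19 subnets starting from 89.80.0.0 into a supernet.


Original prefix: /19
Number of subnets: 8 = 2^3
New prefix = 19 - 3 = 16
Supernet: 89.80.0.0/16


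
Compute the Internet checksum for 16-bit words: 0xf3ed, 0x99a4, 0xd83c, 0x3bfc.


Sum all words (with carry folding):
+ 0xf3ed = 0xf3ed
+ 0x99a4 = 0x8d92
+ 0xd83c = 0x65cf
+ 0x3bfc = 0xa1cb
One's complement: ~0xa1cb
Checksum = 0x5e34


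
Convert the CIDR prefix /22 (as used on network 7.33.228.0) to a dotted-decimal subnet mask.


/22 means 22 network bits, 10 host bits
Binary: 11111111111111111111110000000000
Mask: 255.255.252.0


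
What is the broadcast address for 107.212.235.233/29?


Network: 107.212.235.232/29
Host bits = 3
Set all host bits to 1:
Broadcast: 107.212.235.239


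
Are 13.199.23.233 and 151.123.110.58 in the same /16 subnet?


Mask: 255.255.0.0
13.199.23.233 AND mask = 13.199.0.0
151.123.110.58 AND mask = 151.123.0.0
No, different subnets (13.199.0.0 vs 151.123.0.0)


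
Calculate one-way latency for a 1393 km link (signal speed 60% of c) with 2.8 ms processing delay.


Speed = 0.6 * 3e5 km/s = 180000 km/s
Propagation delay = 1393 / 180000 = 0.0077 s = 7.7389 ms
Processing delay = 2.8 ms
Total one-way latency = 10.5389 ms


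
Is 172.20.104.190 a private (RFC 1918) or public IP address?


RFC 1918 private ranges:
  10.0.0.0/8 (10.0.0.0 - 10.255.255.255)
  172.16.0.0/12 (172.16.0.0 - 172.31.255.255)
  192.168.0.0/16 (192.168.0.0 - 192.168.255.255)
Private (in 172.16.0.0/12)


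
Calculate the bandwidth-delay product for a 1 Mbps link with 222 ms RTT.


BDP = bandwidth * RTT
= 1 Mbps * 222 ms
= 1 * 1e6 * 222 / 1000 bits
= 222000 bits
= 27750 bytes
= 27.0996 KB
BDP = 222000 bits (27750 bytes)


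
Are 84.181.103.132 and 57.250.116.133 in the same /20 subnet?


Mask: 255.255.240.0
84.181.103.132 AND mask = 84.181.96.0
57.250.116.133 AND mask = 57.250.112.0
No, different subnets (84.181.96.0 vs 57.250.112.0)


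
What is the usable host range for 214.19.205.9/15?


Network: 214.18.0.0
Broadcast: 214.19.255.255
First usable = network + 1
Last usable = broadcast - 1
Range: 214.18.0.1 to 214.19.255.254


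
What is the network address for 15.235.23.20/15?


IP:   00001111.11101011.00010111.00010100
Mask: 11111111.11111110.00000000.00000000
AND operation:
Net:  00001111.11101010.00000000.00000000
Network: 15.234.0.0/15


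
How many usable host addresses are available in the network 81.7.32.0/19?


Host bits = 32 - 19 = 13
Total addresses = 2^13 = 8192
Usable = total - 2 (network and broadcast)
Usable hosts: 8190


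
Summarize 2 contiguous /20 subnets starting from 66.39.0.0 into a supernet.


Original prefix: /20
Number of subnets: 2 = 2^1
New prefix = 20 - 1 = 19
Supernet: 66.39.0.0/19


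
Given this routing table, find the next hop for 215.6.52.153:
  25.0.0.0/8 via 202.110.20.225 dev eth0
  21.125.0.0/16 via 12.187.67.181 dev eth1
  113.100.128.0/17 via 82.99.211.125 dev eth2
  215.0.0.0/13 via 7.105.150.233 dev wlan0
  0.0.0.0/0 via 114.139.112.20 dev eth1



Longest prefix match for 215.6.52.153:
  /8 25.0.0.0: no
  /16 21.125.0.0: no
  /17 113.100.128.0: no
  /13 215.0.0.0: MATCH
  /0 0.0.0.0: MATCH
Selected: next-hop 7.105.150.233 via wlan0 (matched /13)


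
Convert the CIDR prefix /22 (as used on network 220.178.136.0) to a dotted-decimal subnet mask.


/22 means 22 network bits, 10 host bits
Binary: 11111111111111111111110000000000
Mask: 255.255.252.0


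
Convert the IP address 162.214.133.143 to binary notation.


162 = 10100010
214 = 11010110
133 = 10000101
143 = 10001111
Binary: 10100010.11010110.10000101.10001111


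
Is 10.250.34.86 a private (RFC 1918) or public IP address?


RFC 1918 private ranges:
  10.0.0.0/8 (10.0.0.0 - 10.255.255.255)
  172.16.0.0/12 (172.16.0.0 - 172.31.255.255)
  192.168.0.0/16 (192.168.0.0 - 192.168.255.255)
Private (in 10.0.0.0/8)


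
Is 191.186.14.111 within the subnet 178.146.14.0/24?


Subnet network: 178.146.14.0
Test IP AND mask: 191.186.14.0
No, 191.186.14.111 is not in 178.146.14.0/24


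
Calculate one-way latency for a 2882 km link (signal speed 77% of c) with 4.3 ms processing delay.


Speed = 0.77 * 3e5 km/s = 231000 km/s
Propagation delay = 2882 / 231000 = 0.0125 s = 12.4762 ms
Processing delay = 4.3 ms
Total one-way latency = 16.7762 ms


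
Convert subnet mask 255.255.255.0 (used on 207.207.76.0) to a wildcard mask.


Subnet mask: 255.255.255.0
Wildcard = 255.255.255.255 - subnet mask
255 - 255 = 0
255 - 255 = 0
255 - 255 = 0
255 - 0 = 255
Wildcard: 0.0.0.255


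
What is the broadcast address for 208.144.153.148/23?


Network: 208.144.152.0/23
Host bits = 9
Set all host bits to 1:
Broadcast: 208.144.153.255


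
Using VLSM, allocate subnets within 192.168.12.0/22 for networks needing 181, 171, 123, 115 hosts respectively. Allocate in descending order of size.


181 hosts -> /24 (254 usable): 192.168.12.0/24
171 hosts -> /24 (254 usable): 192.168.13.0/24
123 hosts -> /25 (126 usable): 192.168.14.0/25
115 hosts -> /25 (126 usable): 192.168.14.128/25
Allocation: 192.168.12.0/24 (181 hosts, 254 usable); 192.168.13.0/24 (171 hosts, 254 usable); 192.168.14.0/25 (123 hosts, 126 usable); 192.168.14.128/25 (115 hosts, 126 usable)


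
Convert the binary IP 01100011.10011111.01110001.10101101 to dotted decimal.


01100011 = 99
10011111 = 159
01110001 = 113
10101101 = 173
IP: 99.159.113.173


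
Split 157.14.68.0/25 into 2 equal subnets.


New prefix = 25 + 1 = 26
Each subnet has 64 addresses
  157.14.68.0/26
  157.14.68.64/26
Subnets: 157.14.68.0/26, 157.14.68.64/26


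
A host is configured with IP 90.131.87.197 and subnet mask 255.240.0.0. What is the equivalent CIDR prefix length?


Binary: 11111111.11110000.00000000.00000000
Count leading 1s
Prefix: /12


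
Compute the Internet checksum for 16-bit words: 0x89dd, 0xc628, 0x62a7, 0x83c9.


Sum all words (with carry folding):
+ 0x89dd = 0x89dd
+ 0xc628 = 0x5006
+ 0x62a7 = 0xb2ad
+ 0x83c9 = 0x3677
One's complement: ~0x3677
Checksum = 0xc988


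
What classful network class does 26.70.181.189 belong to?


First octet: 26
Binary: 00011010
0xxxxxxx -> Class A (1-126)
Class A, default mask 255.0.0.0 (/8)


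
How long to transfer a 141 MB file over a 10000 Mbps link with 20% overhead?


Effective throughput = 10000 * (1 - 20/100) = 8000 Mbps
File size in Mb = 141 * 8 = 1128 Mb
Time = 1128 / 8000
Time = 0.141 seconds


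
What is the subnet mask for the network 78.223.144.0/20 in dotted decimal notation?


/20 means 20 network bits, 12 host bits
Binary: 11111111111111111111000000000000
Mask: 255.255.240.0


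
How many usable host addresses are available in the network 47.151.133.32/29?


Host bits = 32 - 29 = 3
Total addresses = 2^3 = 8
Usable = total - 2 (network and broadcast)
Usable hosts: 6


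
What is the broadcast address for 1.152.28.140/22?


Network: 1.152.28.0/22
Host bits = 10
Set all host bits to 1:
Broadcast: 1.152.31.255


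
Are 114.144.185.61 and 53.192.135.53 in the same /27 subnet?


Mask: 255.255.255.224
114.144.185.61 AND mask = 114.144.185.32
53.192.135.53 AND mask = 53.192.135.32
No, different subnets (114.144.185.32 vs 53.192.135.32)


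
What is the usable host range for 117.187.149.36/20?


Network: 117.187.144.0
Broadcast: 117.187.159.255
First usable = network + 1
Last usable = broadcast - 1
Range: 117.187.144.1 to 117.187.159.254


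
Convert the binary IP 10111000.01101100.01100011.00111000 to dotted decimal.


10111000 = 184
01101100 = 108
01100011 = 99
00111000 = 56
IP: 184.108.99.56


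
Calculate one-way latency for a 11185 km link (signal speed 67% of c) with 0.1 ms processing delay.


Speed = 0.67 * 3e5 km/s = 201000 km/s
Propagation delay = 11185 / 201000 = 0.0556 s = 55.6468 ms
Processing delay = 0.1 ms
Total one-way latency = 55.7468 ms


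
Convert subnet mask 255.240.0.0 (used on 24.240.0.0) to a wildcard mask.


Subnet mask: 255.240.0.0
Wildcard = 255.255.255.255 - subnet mask
255 - 255 = 0
255 - 240 = 15
255 - 0 = 255
255 - 0 = 255
Wildcard: 0.15.255.255


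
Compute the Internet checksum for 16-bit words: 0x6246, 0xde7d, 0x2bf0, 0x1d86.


Sum all words (with carry folding):
+ 0x6246 = 0x6246
+ 0xde7d = 0x40c4
+ 0x2bf0 = 0x6cb4
+ 0x1d86 = 0x8a3a
One's complement: ~0x8a3a
Checksum = 0x75c5


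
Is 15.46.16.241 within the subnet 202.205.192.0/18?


Subnet network: 202.205.192.0
Test IP AND mask: 15.46.0.0
No, 15.46.16.241 is not in 202.205.192.0/18


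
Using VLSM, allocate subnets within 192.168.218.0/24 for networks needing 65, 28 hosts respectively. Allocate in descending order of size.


65 hosts -> /25 (126 usable): 192.168.218.0/25
28 hosts -> /27 (30 usable): 192.168.218.128/27
Allocation: 192.168.218.0/25 (65 hosts, 126 usable); 192.168.218.128/27 (28 hosts, 30 usable)


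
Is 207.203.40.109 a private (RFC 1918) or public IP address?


RFC 1918 private ranges:
  10.0.0.0/8 (10.0.0.0 - 10.255.255.255)
  172.16.0.0/12 (172.16.0.0 - 172.31.255.255)
  192.168.0.0/16 (192.168.0.0 - 192.168.255.255)
Public (not in any RFC 1918 range)


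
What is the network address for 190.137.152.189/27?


IP:   10111110.10001001.10011000.10111101
Mask: 11111111.11111111.11111111.11100000
AND operation:
Net:  10111110.10001001.10011000.10100000
Network: 190.137.152.160/27


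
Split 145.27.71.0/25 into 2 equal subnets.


New prefix = 25 + 1 = 26
Each subnet has 64 addresses
  145.27.71.0/26
  145.27.71.64/26
Subnets: 145.27.71.0/26, 145.27.71.64/26


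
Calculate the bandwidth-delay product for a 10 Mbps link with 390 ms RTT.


BDP = bandwidth * RTT
= 10 Mbps * 390 ms
= 10 * 1e6 * 390 / 1000 bits
= 3900000 bits
= 487500 bytes
= 476.0742 KB
BDP = 3900000 bits (487500 bytes)


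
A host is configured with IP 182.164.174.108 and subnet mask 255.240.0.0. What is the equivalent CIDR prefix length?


Binary: 11111111.11110000.00000000.00000000
Count leading 1s
Prefix: /12


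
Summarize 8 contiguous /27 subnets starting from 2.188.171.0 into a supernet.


Original prefix: /27
Number of subnets: 8 = 2^3
New prefix = 27 - 3 = 24
Supernet: 2.188.171.0/24


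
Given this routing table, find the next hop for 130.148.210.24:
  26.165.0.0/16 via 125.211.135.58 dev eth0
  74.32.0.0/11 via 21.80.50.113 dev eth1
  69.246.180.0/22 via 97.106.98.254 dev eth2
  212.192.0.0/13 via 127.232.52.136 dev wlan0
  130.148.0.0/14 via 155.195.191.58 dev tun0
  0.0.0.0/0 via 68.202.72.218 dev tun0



Longest prefix match for 130.148.210.24:
  /16 26.165.0.0: no
  /11 74.32.0.0: no
  /22 69.246.180.0: no
  /13 212.192.0.0: no
  /14 130.148.0.0: MATCH
  /0 0.0.0.0: MATCH
Selected: next-hop 155.195.191.58 via tun0 (matched /14)


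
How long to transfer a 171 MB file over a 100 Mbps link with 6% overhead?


Effective throughput = 100 * (1 - 6/100) = 94 Mbps
File size in Mb = 171 * 8 = 1368 Mb
Time = 1368 / 94
Time = 14.5532 seconds


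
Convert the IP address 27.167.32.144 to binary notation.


27 = 00011011
167 = 10100111
32 = 00100000
144 = 10010000
Binary: 00011011.10100111.00100000.10010000


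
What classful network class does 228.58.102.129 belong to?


First octet: 228
Binary: 11100100
1110xxxx -> Class D (224-239)
Class D (multicast), default mask N/A


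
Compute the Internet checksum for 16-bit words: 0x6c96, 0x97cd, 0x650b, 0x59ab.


Sum all words (with carry folding):
+ 0x6c96 = 0x6c96
+ 0x97cd = 0x0464
+ 0x650b = 0x696f
+ 0x59ab = 0xc31a
One's complement: ~0xc31a
Checksum = 0x3ce5


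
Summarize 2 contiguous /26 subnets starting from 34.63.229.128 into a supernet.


Original prefix: /26
Number of subnets: 2 = 2^1
New prefix = 26 - 1 = 25
Supernet: 34.63.229.128/25


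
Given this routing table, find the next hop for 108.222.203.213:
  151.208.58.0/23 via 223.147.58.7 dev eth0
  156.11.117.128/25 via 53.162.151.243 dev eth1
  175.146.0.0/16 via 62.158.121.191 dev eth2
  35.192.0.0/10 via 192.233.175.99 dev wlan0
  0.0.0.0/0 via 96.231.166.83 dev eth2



Longest prefix match for 108.222.203.213:
  /23 151.208.58.0: no
  /25 156.11.117.128: no
  /16 175.146.0.0: no
  /10 35.192.0.0: no
  /0 0.0.0.0: MATCH
Selected: next-hop 96.231.166.83 via eth2 (matched /0)


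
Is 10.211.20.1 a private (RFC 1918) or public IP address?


RFC 1918 private ranges:
  10.0.0.0/8 (10.0.0.0 - 10.255.255.255)
  172.16.0.0/12 (172.16.0.0 - 172.31.255.255)
  192.168.0.0/16 (192.168.0.0 - 192.168.255.255)
Private (in 10.0.0.0/8)


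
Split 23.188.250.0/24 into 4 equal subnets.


New prefix = 24 + 2 = 26
Each subnet has 64 addresses
  23.188.250.0/26
  23.188.250.64/26
  23.188.250.128/26
  23.188.250.192/26
Subnets: 23.188.250.0/26, 23.188.250.64/26, 23.188.250.128/26, 23.188.250.192/26


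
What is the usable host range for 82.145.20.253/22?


Network: 82.145.20.0
Broadcast: 82.145.23.255
First usable = network + 1
Last usable = broadcast - 1
Range: 82.145.20.1 to 82.145.23.254


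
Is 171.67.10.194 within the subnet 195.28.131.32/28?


Subnet network: 195.28.131.32
Test IP AND mask: 171.67.10.192
No, 171.67.10.194 is not in 195.28.131.32/28


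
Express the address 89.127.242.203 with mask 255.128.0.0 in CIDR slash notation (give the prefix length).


Binary: 11111111.10000000.00000000.00000000
Count leading 1s
Prefix: /9


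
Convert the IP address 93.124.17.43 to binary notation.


93 = 01011101
124 = 01111100
17 = 00010001
43 = 00101011
Binary: 01011101.01111100.00010001.00101011


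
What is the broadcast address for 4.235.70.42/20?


Network: 4.235.64.0/20
Host bits = 12
Set all host bits to 1:
Broadcast: 4.235.79.255


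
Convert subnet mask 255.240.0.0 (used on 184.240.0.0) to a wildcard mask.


Subnet mask: 255.240.0.0
Wildcard = 255.255.255.255 - subnet mask
255 - 255 = 0
255 - 240 = 15
255 - 0 = 255
255 - 0 = 255
Wildcard: 0.15.255.255


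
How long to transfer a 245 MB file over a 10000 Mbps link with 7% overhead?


Effective throughput = 10000 * (1 - 7/100) = 9300 Mbps
File size in Mb = 245 * 8 = 1960 Mb
Time = 1960 / 9300
Time = 0.2108 seconds


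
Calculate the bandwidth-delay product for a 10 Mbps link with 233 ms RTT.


BDP = bandwidth * RTT
= 10 Mbps * 233 ms
= 10 * 1e6 * 233 / 1000 bits
= 2330000 bits
= 291250 bytes
= 284.4238 KB
BDP = 2330000 bits (291250 bytes)


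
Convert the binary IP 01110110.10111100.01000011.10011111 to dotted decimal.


01110110 = 118
10111100 = 188
01000011 = 67
10011111 = 159
IP: 118.188.67.159


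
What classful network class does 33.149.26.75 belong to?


First octet: 33
Binary: 00100001
0xxxxxxx -> Class A (1-126)
Class A, default mask 255.0.0.0 (/8)


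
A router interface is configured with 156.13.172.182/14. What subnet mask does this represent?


/14 means 14 network bits, 18 host bits
Binary: 11111111111111000000000000000000
Mask: 255.252.0.0


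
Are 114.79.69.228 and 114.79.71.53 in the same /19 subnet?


Mask: 255.255.224.0
114.79.69.228 AND mask = 114.79.64.0
114.79.71.53 AND mask = 114.79.64.0
Yes, same subnet (114.79.64.0)


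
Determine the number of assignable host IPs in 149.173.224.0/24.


Host bits = 32 - 24 = 8
Total addresses = 2^8 = 256
Usable = total - 2 (network and broadcast)
Usable hosts: 254


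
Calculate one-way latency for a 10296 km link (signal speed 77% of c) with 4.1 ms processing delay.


Speed = 0.77 * 3e5 km/s = 231000 km/s
Propagation delay = 10296 / 231000 = 0.0446 s = 44.5714 ms
Processing delay = 4.1 ms
Total one-way latency = 48.6714 ms


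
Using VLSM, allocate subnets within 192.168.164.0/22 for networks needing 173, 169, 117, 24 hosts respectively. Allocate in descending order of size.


173 hosts -> /24 (254 usable): 192.168.164.0/24
169 hosts -> /24 (254 usable): 192.168.165.0/24
117 hosts -> /25 (126 usable): 192.168.166.0/25
24 hosts -> /27 (30 usable): 192.168.166.128/27
Allocation: 192.168.164.0/24 (173 hosts, 254 usable); 192.168.165.0/24 (169 hosts, 254 usable); 192.168.166.0/25 (117 hosts, 126 usable); 192.168.166.128/27 (24 hosts, 30 usable)


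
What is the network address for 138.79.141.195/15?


IP:   10001010.01001111.10001101.11000011
Mask: 11111111.11111110.00000000.00000000
AND operation:
Net:  10001010.01001110.00000000.00000000
Network: 138.78.0.0/15


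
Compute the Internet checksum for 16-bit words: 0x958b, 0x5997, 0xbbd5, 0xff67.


Sum all words (with carry folding):
+ 0x958b = 0x958b
+ 0x5997 = 0xef22
+ 0xbbd5 = 0xaaf8
+ 0xff67 = 0xaa60
One's complement: ~0xaa60
Checksum = 0x559f


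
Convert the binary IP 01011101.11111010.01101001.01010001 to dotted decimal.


01011101 = 93
11111010 = 250
01101001 = 105
01010001 = 81
IP: 93.250.105.81


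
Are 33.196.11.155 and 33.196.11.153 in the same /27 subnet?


Mask: 255.255.255.224
33.196.11.155 AND mask = 33.196.11.128
33.196.11.153 AND mask = 33.196.11.128
Yes, same subnet (33.196.11.128)
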